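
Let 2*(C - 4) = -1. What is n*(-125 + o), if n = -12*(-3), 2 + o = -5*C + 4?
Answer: -5058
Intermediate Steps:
C = 7/2 (C = 4 + (½)*(-1) = 4 - ½ = 7/2 ≈ 3.5000)
o = -31/2 (o = -2 + (-5*7/2 + 4) = -2 + (-35/2 + 4) = -2 - 27/2 = -31/2 ≈ -15.500)
n = 36
n*(-125 + o) = 36*(-125 - 31/2) = 36*(-281/2) = -5058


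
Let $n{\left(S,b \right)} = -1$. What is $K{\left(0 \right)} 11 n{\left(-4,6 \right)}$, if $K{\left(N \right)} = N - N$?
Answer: $0$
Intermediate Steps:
$K{\left(N \right)} = 0$
$K{\left(0 \right)} 11 n{\left(-4,6 \right)} = 0 \cdot 11 \left(-1\right) = 0 \left(-1\right) = 0$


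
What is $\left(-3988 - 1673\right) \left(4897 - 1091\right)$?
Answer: $-21545766$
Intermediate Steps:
$\left(-3988 - 1673\right) \left(4897 - 1091\right) = \left(-5661\right) 3806 = -21545766$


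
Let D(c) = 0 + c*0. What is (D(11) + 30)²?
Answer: 900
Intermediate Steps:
D(c) = 0 (D(c) = 0 + 0 = 0)
(D(11) + 30)² = (0 + 30)² = 30² = 900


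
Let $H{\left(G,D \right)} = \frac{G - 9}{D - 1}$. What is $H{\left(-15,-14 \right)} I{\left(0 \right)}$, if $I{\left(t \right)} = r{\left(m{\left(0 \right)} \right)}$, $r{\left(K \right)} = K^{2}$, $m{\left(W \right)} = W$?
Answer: $0$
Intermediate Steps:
$H{\left(G,D \right)} = \frac{-9 + G}{-1 + D}$
$I{\left(t \right)} = 0$ ($I{\left(t \right)} = 0^{2} = 0$)
$H{\left(-15,-14 \right)} I{\left(0 \right)} = \frac{-9 - 15}{-1 - 14} \cdot 0 = \frac{1}{-15} \left(-24\right) 0 = \left(- \frac{1}{15}\right) \left(-24\right) 0 = \frac{8}{5} \cdot 0 = 0$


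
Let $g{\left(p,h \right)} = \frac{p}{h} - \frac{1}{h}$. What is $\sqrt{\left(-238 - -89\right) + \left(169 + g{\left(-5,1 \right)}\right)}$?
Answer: $\sqrt{14} \approx 3.7417$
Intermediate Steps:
$g{\left(p,h \right)} = - \frac{1}{h} + \frac{p}{h}$
$\sqrt{\left(-238 - -89\right) + \left(169 + g{\left(-5,1 \right)}\right)} = \sqrt{\left(-238 - -89\right) + \left(169 + \frac{-1 - 5}{1}\right)} = \sqrt{\left(-238 + 89\right) + \left(169 + 1 \left(-6\right)\right)} = \sqrt{-149 + \left(169 - 6\right)} = \sqrt{-149 + 163} = \sqrt{14}$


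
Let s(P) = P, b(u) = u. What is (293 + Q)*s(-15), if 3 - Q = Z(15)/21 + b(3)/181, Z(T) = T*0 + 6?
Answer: -5619735/1267 ≈ -4435.5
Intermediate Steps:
Z(T) = 6 (Z(T) = 0 + 6 = 6)
Q = 3418/1267 (Q = 3 - (6/21 + 3/181) = 3 - (6*(1/21) + 3*(1/181)) = 3 - (2/7 + 3/181) = 3 - 1*383/1267 = 3 - 383/1267 = 3418/1267 ≈ 2.6977)
(293 + Q)*s(-15) = (293 + 3418/1267)*(-15) = (374649/1267)*(-15) = -5619735/1267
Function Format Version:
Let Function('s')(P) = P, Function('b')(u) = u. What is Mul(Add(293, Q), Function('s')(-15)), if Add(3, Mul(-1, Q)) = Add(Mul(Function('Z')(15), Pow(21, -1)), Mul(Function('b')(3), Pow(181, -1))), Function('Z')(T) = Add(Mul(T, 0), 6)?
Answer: Rational(-5619735, 1267) ≈ -4435.5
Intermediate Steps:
Function('Z')(T) = 6 (Function('Z')(T) = Add(0, 6) = 6)
Q = Rational(3418, 1267) (Q = Add(3, Mul(-1, Add(Mul(6, Pow(21, -1)), Mul(3, Pow(181, -1))))) = Add(3, Mul(-1, Add(Mul(6, Rational(1, 21)), Mul(3, Rational(1, 181))))) = Add(3, Mul(-1, Add(Rational(2, 7), Rational(3, 181)))) = Add(3, Mul(-1, Rational(383, 1267))) = Add(3, Rational(-383, 1267)) = Rational(3418, 1267) ≈ 2.6977)
Mul(Add(293, Q), Function('s')(-15)) = Mul(Add(293, Rational(3418, 1267)), -15) = Mul(Rational(374649, 1267), -15) = Rational(-5619735, 1267)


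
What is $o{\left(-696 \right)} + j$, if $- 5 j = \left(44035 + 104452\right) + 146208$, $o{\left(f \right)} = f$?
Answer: $-59635$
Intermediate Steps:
$j = -58939$ ($j = - \frac{\left(44035 + 104452\right) + 146208}{5} = - \frac{148487 + 146208}{5} = \left(- \frac{1}{5}\right) 294695 = -58939$)
$o{\left(-696 \right)} + j = -696 - 58939 = -59635$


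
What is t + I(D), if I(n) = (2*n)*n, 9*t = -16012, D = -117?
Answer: 230390/9 ≈ 25599.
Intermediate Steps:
t = -16012/9 (t = (1/9)*(-16012) = -16012/9 ≈ -1779.1)
I(n) = 2*n**2
t + I(D) = -16012/9 + 2*(-117)**2 = -16012/9 + 2*13689 = -16012/9 + 27378 = 230390/9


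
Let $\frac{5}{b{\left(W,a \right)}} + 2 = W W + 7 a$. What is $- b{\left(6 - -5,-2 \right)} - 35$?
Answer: $- \frac{736}{21} \approx -35.048$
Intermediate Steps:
$b{\left(W,a \right)} = \frac{5}{-2 + W^{2} + 7 a}$ ($b{\left(W,a \right)} = \frac{5}{-2 + \left(W W + 7 a\right)} = \frac{5}{-2 + \left(W^{2} + 7 a\right)} = \frac{5}{-2 + W^{2} + 7 a}$)
$- b{\left(6 - -5,-2 \right)} - 35 = - \frac{5}{-2 + \left(6 - -5\right)^{2} + 7 \left(-2\right)} - 35 = - \frac{5}{-2 + \left(6 + 5\right)^{2} - 14} - 35 = - \frac{5}{-2 + 11^{2} - 14} - 35 = - \frac{5}{-2 + 121 - 14} - 35 = - \frac{5}{105} - 35 = \left(-1\right) \frac{1}{21} - 35 = - \frac{1}{21} - 35 = - \frac{736}{21}$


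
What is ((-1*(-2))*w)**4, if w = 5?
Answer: 10000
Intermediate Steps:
((-1*(-2))*w)**4 = (-1*(-2)*5)**4 = (2*5)**4 = 10**4 = 10000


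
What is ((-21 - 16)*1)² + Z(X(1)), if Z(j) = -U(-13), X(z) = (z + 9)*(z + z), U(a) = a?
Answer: 1382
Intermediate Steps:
X(z) = 2*z*(9 + z) (X(z) = (9 + z)*(2*z) = 2*z*(9 + z))
Z(j) = 13 (Z(j) = -1*(-13) = 13)
((-21 - 16)*1)² + Z(X(1)) = ((-21 - 16)*1)² + 13 = (-37*1)² + 13 = (-37)² + 13 = 1369 + 13 = 1382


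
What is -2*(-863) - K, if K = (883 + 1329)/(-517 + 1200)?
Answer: 1176646/683 ≈ 1722.8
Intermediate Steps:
K = 2212/683 ≈ 3.2387
-2*(-863) - K = -2*(-863) - 1*2212/683 = 1726 - 2212/683 = 1176646/683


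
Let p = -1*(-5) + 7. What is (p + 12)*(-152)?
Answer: -3648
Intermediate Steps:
p = 12 (p = 5 + 7 = 12)
(p + 12)*(-152) = (12 + 12)*(-152) = 24*(-152) = -3648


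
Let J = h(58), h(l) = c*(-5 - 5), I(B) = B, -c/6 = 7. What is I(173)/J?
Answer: 173/420 ≈ 0.41190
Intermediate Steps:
c = -42 (c = -6*7 = -42)
h(l) = 420 (h(l) = -42*(-5 - 5) = -42*(-10) = 420)
J = 420
I(173)/J = 173/420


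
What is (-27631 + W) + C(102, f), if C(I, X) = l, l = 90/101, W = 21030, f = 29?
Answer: -666611/101 ≈ -6600.1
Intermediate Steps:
l = 90/101 (l = 90*(1/101) = 90/101 ≈ 0.89109)
C(I, X) = 90/101
(-27631 + W) + C(102, f) = (-27631 + 21030) + 90/101 = -6601 + 90/101 = -666611/101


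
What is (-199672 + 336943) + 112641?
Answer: 249912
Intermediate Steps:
(-199672 + 336943) + 112641 = 137271 + 112641 = 249912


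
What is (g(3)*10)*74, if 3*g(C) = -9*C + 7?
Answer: -14800/3 ≈ -4933.3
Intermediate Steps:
g(C) = 7/3 - 3*C (g(C) = (-9*C + 7)/3 = (7 - 9*C)/3 = 7/3 - 3*C)
(g(3)*10)*74 = ((7/3 - 3*3)*10)*74 = ((7/3 - 9)*10)*74 = -20/3*10*74 = -200/3*74 = -14800/3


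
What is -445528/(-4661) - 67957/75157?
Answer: 33167800319/350306777 ≈ 94.682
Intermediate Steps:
-445528/(-4661) - 67957/75157 = -445528*(-1/4661) - 67957*1/75157 = 445528/4661 - 67957/75157 = 33167800319/350306777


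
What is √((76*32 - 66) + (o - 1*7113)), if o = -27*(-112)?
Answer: I*√1723 ≈ 41.509*I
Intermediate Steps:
o = 3024
√((76*32 - 66) + (o - 1*7113)) = √((76*32 - 66) + (3024 - 1*7113)) = √((2432 - 66) + (3024 - 7113)) = √(2366 - 4089) = √(-1723) = I*√1723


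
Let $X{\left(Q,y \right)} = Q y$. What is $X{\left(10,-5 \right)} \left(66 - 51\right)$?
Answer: $-750$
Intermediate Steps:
$X{\left(10,-5 \right)} \left(66 - 51\right) = 10 \left(-5\right) \left(66 - 51\right) = \left(-50\right) 15 = -750$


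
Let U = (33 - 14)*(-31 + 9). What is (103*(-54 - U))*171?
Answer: 6411132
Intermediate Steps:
U = -418 (U = 19*(-22) = -418)
(103*(-54 - U))*171 = (103*(-54 - 1*(-418)))*171 = (103*(-54 + 418))*171 = (103*364)*171 = 37492*171 = 6411132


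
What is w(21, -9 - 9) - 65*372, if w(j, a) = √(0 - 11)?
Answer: -24180 + I*√11 ≈ -24180.0 + 3.3166*I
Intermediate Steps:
w(j, a) = I*√11 (w(j, a) = √(-11) = I*√11)
w(21, -9 - 9) - 65*372 = I*√11 - 65*372 = I*√11 - 24180 = -24180 + I*√11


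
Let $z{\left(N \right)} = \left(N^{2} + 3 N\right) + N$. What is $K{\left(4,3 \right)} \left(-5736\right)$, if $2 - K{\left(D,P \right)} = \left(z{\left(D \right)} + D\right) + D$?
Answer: $217968$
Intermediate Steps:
$z{\left(N \right)} = N^{2} + 4 N$
$K{\left(D,P \right)} = 2 - 2 D - D \left(4 + D\right)$ ($K{\left(D,P \right)} = 2 - \left(\left(D \left(4 + D\right) + D\right) + D\right) = 2 - \left(\left(D + D \left(4 + D\right)\right) + D\right) = 2 - \left(2 D + D \left(4 + D\right)\right) = 2 - 2 D - D \left(4 + D\right)$)
$K{\left(4,3 \right)} \left(-5736\right) = \left(2 - 4^{2} - 24\right) \left(-5736\right) = \left(2 - 16 - 24\right) \left(-5736\right) = \left(-38\right) \left(-5736\right) = 217968$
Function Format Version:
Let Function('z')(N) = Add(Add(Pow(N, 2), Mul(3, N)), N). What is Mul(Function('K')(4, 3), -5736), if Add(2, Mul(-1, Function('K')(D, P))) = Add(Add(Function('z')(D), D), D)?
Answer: 217968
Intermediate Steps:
Function('z')(N) = Add(Pow(N, 2), Mul(4, N))
Function('K')(D, P) = Add(2, Mul(-2, D), Mul(-1, D, Add(4, D))) (Function('K')(D, P) = Add(2, Mul(-1, Add(Add(Mul(D, Add(4, D)), D), D))) = Add(2, Mul(-1, Add(Add(D, Mul(D, Add(4, D))), D))) = Add(2, Mul(-1, Add(Mul(2, D), Mul(D, Add(4, D))))) = Add(2, Add(Mul(-2, D), Mul(-1, D, Add(4, D)))) = Add(2, Mul(-2, D), Mul(-1, D, Add(4, D))))
Mul(Function('K')(4, 3), -5736) = Mul(Add(2, Mul(-1, Pow(4, 2)), Mul(-6, 4)), -5736) = Mul(Add(2, Mul(-1, 16), -24), -5736) = Mul(Add(2, -16, -24), -5736) = Mul(-38, -5736) = 217968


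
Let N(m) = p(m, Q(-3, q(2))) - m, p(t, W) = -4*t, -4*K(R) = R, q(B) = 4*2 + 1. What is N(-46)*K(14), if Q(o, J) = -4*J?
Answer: -805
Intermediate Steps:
q(B) = 9 (q(B) = 8 + 1 = 9)
K(R) = -R/4
N(m) = -5*m (N(m) = -4*m - m = -5*m)
N(-46)*K(14) = (-5*(-46))*(-¼*14) = 230*(-7/2) = -805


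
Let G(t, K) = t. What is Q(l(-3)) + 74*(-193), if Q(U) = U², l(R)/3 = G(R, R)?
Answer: -14201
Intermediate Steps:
l(R) = 3*R
Q(l(-3)) + 74*(-193) = (3*(-3))² + 74*(-193) = (-9)² - 14282 = 81 - 14282 = -14201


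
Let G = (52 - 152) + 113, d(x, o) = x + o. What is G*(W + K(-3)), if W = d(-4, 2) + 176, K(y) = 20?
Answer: 2522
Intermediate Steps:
d(x, o) = o + x
W = 174 (W = (2 - 4) + 176 = -2 + 176 = 174)
G = 13 (G = -100 + 113 = 13)
G*(W + K(-3)) = 13*(174 + 20) = 13*194 = 2522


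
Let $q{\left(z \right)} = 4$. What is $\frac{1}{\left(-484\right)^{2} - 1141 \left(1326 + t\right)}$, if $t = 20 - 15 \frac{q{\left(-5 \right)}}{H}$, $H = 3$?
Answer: $- \frac{1}{1278710} \approx -7.8204 \cdot 10^{-7}$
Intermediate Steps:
$t = 0$ ($t = 20 - 15 \cdot \frac{4}{3} = 20 - 15 \cdot 4 \cdot \frac{1}{3} = 20 - 20 = 0$)
$\frac{1}{\left(-484\right)^{2} - 1141 \left(1326 + t\right)} = \frac{1}{\left(-484\right)^{2} - 1141 \left(1326 + 0\right)} = \frac{1}{234256 - 1512966} = \frac{1}{-1278710} = - \frac{1}{1278710}$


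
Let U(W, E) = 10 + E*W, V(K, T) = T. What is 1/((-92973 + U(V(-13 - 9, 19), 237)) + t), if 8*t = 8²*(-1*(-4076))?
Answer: -1/55852 ≈ -1.7904e-5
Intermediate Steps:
t = 32608 (t = (8²*(-1*(-4076)))/8 = (64*4076)/8 = (⅛)*260864 = 32608)
1/((-92973 + U(V(-13 - 9, 19), 237)) + t) = 1/((-92973 + (10 + 237*19)) + 32608) = 1/((-92973 + (10 + 4503)) + 32608) = 1/((-92973 + 4513) + 32608) = 1/(-88460 + 32608) = 1/(-55852) = -1/55852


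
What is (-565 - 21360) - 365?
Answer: -22290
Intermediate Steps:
(-565 - 21360) - 365 = -21925 - 365 = -22290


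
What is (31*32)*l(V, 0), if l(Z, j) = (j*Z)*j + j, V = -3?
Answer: 0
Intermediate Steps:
l(Z, j) = j + Z*j² (l(Z, j) = (Z*j)*j + j = Z*j² + j = j + Z*j²)
(31*32)*l(V, 0) = (31*32)*(0*(1 - 3*0)) = 992*(0*(1 + 0)) = 992*(0*1) = 992*0 = 0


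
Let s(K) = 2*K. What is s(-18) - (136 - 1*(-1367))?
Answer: -1539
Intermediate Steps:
s(-18) - (136 - 1*(-1367)) = 2*(-18) - (136 - 1*(-1367)) = -36 - (136 + 1367) = -36 - 1*1503 = -36 - 1503 = -1539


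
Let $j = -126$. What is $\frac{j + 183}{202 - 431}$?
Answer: $- \frac{57}{229} \approx -0.24891$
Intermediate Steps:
$\frac{j + 183}{202 - 431} = \frac{-126 + 183}{202 - 431} = \frac{57}{-229} = 57 \left(- \frac{1}{229}\right) = - \frac{57}{229}$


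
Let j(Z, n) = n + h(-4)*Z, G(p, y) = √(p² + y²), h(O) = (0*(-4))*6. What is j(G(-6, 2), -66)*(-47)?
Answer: 3102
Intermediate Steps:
h(O) = 0 (h(O) = 0*6 = 0)
j(Z, n) = n (j(Z, n) = n + 0*Z = n + 0 = n)
j(G(-6, 2), -66)*(-47) = -66*(-47) = 3102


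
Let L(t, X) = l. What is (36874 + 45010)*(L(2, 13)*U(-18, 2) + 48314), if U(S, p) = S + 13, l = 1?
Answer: 3955734156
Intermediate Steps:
L(t, X) = 1
U(S, p) = 13 + S
(36874 + 45010)*(L(2, 13)*U(-18, 2) + 48314) = (36874 + 45010)*(1*(13 - 18) + 48314) = 81884*(1*(-5) + 48314) = 81884*(-5 + 48314) = 81884*48309 = 3955734156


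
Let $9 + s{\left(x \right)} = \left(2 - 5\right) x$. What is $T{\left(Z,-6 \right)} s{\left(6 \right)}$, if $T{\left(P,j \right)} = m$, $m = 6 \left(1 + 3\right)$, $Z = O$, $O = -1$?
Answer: $-648$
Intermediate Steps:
$Z = -1$
$s{\left(x \right)} = -9 - 3 x$ ($s{\left(x \right)} = -9 + \left(2 - 5\right) x = -9 - 3 x$)
$m = 24$ ($m = 6 \cdot 4 = 24$)
$T{\left(P,j \right)} = 24$
$T{\left(Z,-6 \right)} s{\left(6 \right)} = 24 \left(-9 - 18\right) = 24 \left(-27\right) = -648$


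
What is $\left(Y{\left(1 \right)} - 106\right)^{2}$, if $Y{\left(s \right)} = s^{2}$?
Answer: $11025$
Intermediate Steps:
$\left(Y{\left(1 \right)} - 106\right)^{2} = \left(1^{2} - 106\right)^{2} = \left(1 - 106\right)^{2} = \left(-105\right)^{2} = 11025$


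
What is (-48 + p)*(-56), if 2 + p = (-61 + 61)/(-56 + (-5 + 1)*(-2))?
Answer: 2800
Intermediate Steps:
p = -2 (p = -2 + (-61 + 61)/(-56 + (-5 + 1)*(-2)) = -2 + 0/(-56 - 4*(-2)) = -2 + 0/(-56 + 8) = -2 + 0/(-48) = -2 + 0*(-1/48) = -2 + 0 = -2)
(-48 + p)*(-56) = (-48 - 2)*(-56) = -50*(-56) = 2800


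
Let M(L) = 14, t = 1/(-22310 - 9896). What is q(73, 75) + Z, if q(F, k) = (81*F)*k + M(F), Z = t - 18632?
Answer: 13682944541/32206 ≈ 4.2486e+5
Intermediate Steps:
t = -1/32206 (t = 1/(-32206) = -1/32206 ≈ -3.1050e-5)
Z = -600062193/32206 (Z = -1/32206 - 18632 = -600062193/32206 ≈ -18632.)
q(F, k) = 14 + 81*F*k (q(F, k) = (81*F)*k + 14 = 81*F*k + 14 = 14 + 81*F*k)
q(73, 75) + Z = (14 + 81*73*75) - 600062193/32206 = (14 + 443475) - 600062193/32206 = 443489 - 600062193/32206 = 13682944541/32206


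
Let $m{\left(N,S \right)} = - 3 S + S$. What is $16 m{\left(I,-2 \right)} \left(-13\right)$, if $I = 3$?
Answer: $-832$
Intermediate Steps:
$m{\left(N,S \right)} = - 2 S$
$16 m{\left(I,-2 \right)} \left(-13\right) = 16 \left(\left(-2\right) \left(-2\right)\right) \left(-13\right) = 16 \cdot 4 \left(-13\right) = 64 \left(-13\right) = -832$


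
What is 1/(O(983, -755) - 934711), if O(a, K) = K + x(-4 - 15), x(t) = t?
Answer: -1/935485 ≈ -1.0690e-6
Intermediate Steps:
O(a, K) = -19 + K (O(a, K) = K + (-4 - 15) = K - 19 = -19 + K)
1/(O(983, -755) - 934711) = 1/((-19 - 755) - 934711) = 1/(-774 - 934711) = 1/(-935485) = -1/935485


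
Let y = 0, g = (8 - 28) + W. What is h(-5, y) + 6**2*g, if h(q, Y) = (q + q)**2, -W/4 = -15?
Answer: 1540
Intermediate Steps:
W = 60 (W = -4*(-15) = 60)
g = 40 (g = (8 - 28) + 60 = -20 + 60 = 40)
h(q, Y) = 4*q**2 (h(q, Y) = (2*q)**2 = 4*q**2)
h(-5, y) + 6**2*g = 4*(-5)**2 + 6**2*40 = 4*25 + 36*40 = 100 + 1440 = 1540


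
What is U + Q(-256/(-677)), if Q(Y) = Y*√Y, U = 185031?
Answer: 185031 + 4096*√677/458329 ≈ 1.8503e+5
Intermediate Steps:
Q(Y) = Y^(3/2)
U + Q(-256/(-677)) = 185031 + (-256/(-677))^(3/2) = 185031 + (-256*(-1/677))^(3/2) = 185031 + (256/677)^(3/2) = 185031 + 4096*√677/458329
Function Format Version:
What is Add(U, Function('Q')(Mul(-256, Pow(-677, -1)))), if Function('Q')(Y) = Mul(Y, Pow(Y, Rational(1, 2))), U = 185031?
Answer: Add(185031, Mul(Rational(4096, 458329), Pow(677, Rational(1, 2)))) ≈ 1.8503e+5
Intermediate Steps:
Function('Q')(Y) = Pow(Y, Rational(3, 2))
Add(U, Function('Q')(Mul(-256, Pow(-677, -1)))) = Add(185031, Pow(Mul(-256, Pow(-677, -1)), Rational(3, 2))) = Add(185031, Pow(Mul(-256, Rational(-1, 677)), Rational(3, 2))) = Add(185031, Pow(Rational(256, 677), Rational(3, 2))) = Add(185031, Mul(Rational(4096, 458329), Pow(677, Rational(1, 2))))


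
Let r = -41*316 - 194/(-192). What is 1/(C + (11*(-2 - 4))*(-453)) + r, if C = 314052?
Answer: -71293898659/5503200 ≈ -12955.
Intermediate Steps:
r = -1243679/96 (r = -12956 - 194*(-1/192) = -12956 + 97/96 = -1243679/96 ≈ -12955.)
1/(C + (11*(-2 - 4))*(-453)) + r = 1/(314052 + (11*(-2 - 4))*(-453)) - 1243679/96 = 1/(314052 + (11*(-6))*(-453)) - 1243679/96 = 1/(314052 - 66*(-453)) - 1243679/96 = 1/(314052 + 29898) - 1243679/96 = 1/343950 - 1243679/96 = -71293898659/5503200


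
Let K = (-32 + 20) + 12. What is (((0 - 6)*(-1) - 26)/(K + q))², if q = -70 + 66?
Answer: 25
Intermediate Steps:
K = 0 (K = -12 + 12 = 0)
q = -4
(((0 - 6)*(-1) - 26)/(K + q))² = (((0 - 6)*(-1) - 26)/(0 - 4))² = ((-6*(-1) - 26)/(-4))² = ((6 - 26)*(-¼))² = (-20*(-¼))² = 5² = 25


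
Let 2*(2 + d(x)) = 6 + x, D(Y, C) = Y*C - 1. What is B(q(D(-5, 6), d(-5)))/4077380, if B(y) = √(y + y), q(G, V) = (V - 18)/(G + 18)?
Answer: √3/4077380 ≈ 4.2479e-7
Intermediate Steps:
D(Y, C) = -1 + C*Y (D(Y, C) = C*Y - 1 = -1 + C*Y)
d(x) = 1 + x/2 (d(x) = -2 + (6 + x)/2 = -2 + (3 + x/2) = 1 + x/2)
q(G, V) = (-18 + V)/(18 + G)
B(y) = √2*√y (B(y) = √(2*y) = √2*√y)
B(q(D(-5, 6), d(-5)))/4077380 = (√2*√((-18 + (1 + (½)*(-5)))/(18 + (-1 + 6*(-5)))))/4077380 = (√2*√((-18 + (1 - 5/2))/(18 + (-1 - 30))))*(1/4077380) = (√2*√((-18 - 3/2)/(18 - 31)))*(1/4077380) = (√2*√(-39/2/(-13)))*(1/4077380) = (√2*√(-1/13*(-39/2)))*(1/4077380) = (√2*√(3/2))*(1/4077380) = (√2*(√6/2))*(1/4077380) = √3*(1/4077380) = √3/4077380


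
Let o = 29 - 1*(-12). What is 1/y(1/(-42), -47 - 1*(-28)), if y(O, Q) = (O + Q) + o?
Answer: 42/923 ≈ 0.045504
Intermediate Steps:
o = 41 (o = 29 + 12 = 41)
y(O, Q) = 41 + O + Q (y(O, Q) = (O + Q) + 41 = 41 + O + Q)
1/y(1/(-42), -47 - 1*(-28)) = 1/(41 + 1/(-42) + (-47 - 1*(-28))) = 1/(41 - 1/42 + (-47 + 28)) = 1/(41 - 1/42 - 19) = 1/(923/42) = 42/923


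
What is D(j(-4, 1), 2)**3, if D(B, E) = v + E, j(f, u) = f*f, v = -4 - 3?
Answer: -125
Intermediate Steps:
v = -7
j(f, u) = f**2
D(B, E) = -7 + E
D(j(-4, 1), 2)**3 = (-7 + 2)**3 = (-5)**3 = -125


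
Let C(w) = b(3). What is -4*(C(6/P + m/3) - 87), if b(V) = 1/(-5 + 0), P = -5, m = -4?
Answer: 1744/5 ≈ 348.80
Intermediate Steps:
b(V) = -⅕ (b(V) = 1/(-5) = -⅕)
C(w) = -⅕
-4*(C(6/P + m/3) - 87) = -4*(-⅕ - 87) = -4*(-436/5) = 1744/5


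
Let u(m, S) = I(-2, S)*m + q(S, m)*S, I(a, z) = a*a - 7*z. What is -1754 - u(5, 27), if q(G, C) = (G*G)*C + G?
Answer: -99973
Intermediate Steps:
q(G, C) = G + C*G² (q(G, C) = G²*C + G = C*G² + G = G + C*G²)
I(a, z) = a² - 7*z
u(m, S) = m*(4 - 7*S) + S²*(1 + S*m) (u(m, S) = ((-2)² - 7*S)*m + (S*(1 + m*S))*S = (4 - 7*S)*m + (S*(1 + S*m))*S = m*(4 - 7*S) + S²*(1 + S*m))
-1754 - u(5, 27) = -1754 - (27²*(1 + 27*5) - 1*5*(-4 + 7*27)) = -1754 - (729*(1 + 135) - 1*5*(-4 + 189)) = -1754 - (729*136 - 1*5*185) = -1754 - (99144 - 925) = -1754 - 1*98219 = -1754 - 98219 = -99973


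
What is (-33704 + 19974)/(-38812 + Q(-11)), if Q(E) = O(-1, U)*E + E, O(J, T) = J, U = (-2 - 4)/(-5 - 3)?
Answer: 6865/19406 ≈ 0.35376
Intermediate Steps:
U = ¾ (U = -6/(-8) = -6*(-⅛) = ¾ ≈ 0.75000)
Q(E) = 0 (Q(E) = -E + E = 0)
(-33704 + 19974)/(-38812 + Q(-11)) = (-33704 + 19974)/(-38812 + 0) = -13730/(-38812) = -13730*(-1/38812) = 6865/19406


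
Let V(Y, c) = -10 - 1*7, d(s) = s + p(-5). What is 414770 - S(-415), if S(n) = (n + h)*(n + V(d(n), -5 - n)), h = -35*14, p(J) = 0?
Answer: 23810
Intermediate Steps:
d(s) = s (d(s) = s + 0 = s)
V(Y, c) = -17 (V(Y, c) = -10 - 7 = -17)
h = -490
S(n) = (-490 + n)*(-17 + n) (S(n) = (n - 490)*(n - 17) = (-490 + n)*(-17 + n))
414770 - S(-415) = 414770 - (8330 + (-415)² - 507*(-415)) = 414770 - (8330 + 172225 + 210405) = 414770 - 1*390960 = 414770 - 390960 = 23810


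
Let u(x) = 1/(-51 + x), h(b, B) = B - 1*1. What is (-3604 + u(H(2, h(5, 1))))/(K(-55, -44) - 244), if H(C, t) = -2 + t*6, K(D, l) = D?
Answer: 191013/15847 ≈ 12.054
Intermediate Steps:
h(b, B) = -1 + B (h(b, B) = B - 1 = -1 + B)
H(C, t) = -2 + 6*t
(-3604 + u(H(2, h(5, 1))))/(K(-55, -44) - 244) = (-3604 + 1/(-51 + (-2 + 6*(-1 + 1))))/(-55 - 244) = (-3604 + 1/(-51 + (-2 + 6*0)))/(-299) = (-3604 + 1/(-51 + (-2 + 0)))*(-1/299) = (-3604 + 1/(-51 - 2))*(-1/299) = (-3604 + 1/(-53))*(-1/299) = (-3604 - 1/53)*(-1/299) = -191013/53*(-1/299) = 191013/15847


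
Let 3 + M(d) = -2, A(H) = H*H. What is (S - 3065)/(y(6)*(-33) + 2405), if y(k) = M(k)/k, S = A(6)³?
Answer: 87182/4865 ≈ 17.920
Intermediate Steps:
A(H) = H²
S = 46656 (S = (6²)³ = 36³ = 46656)
M(d) = -5 (M(d) = -3 - 2 = -5)
y(k) = -5/k
(S - 3065)/(y(6)*(-33) + 2405) = (46656 - 3065)/(-5/6*(-33) + 2405) = 43591/(-5*⅙*(-33) + 2405) = 43591/(-⅚*(-33) + 2405) = 43591/(55/2 + 2405) = 43591/(4865/2) = 43591*(2/4865) = 87182/4865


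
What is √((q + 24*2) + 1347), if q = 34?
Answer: √1429 ≈ 37.802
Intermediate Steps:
√((q + 24*2) + 1347) = √((34 + 24*2) + 1347) = √((34 + 48) + 1347) = √(82 + 1347) = √1429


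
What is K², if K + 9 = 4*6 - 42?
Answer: 729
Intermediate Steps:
K = -27 (K = -9 + (4*6 - 42) = -9 + (24 - 42) = -9 - 18 = -27)
K² = (-27)² = 729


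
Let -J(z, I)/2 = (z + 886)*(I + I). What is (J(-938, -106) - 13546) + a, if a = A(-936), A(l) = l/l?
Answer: -35593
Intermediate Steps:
A(l) = 1
a = 1
J(z, I) = -4*I*(886 + z) (J(z, I) = -2*(z + 886)*(I + I) = -2*(886 + z)*2*I = -4*I*(886 + z))
(J(-938, -106) - 13546) + a = (-4*(-106)*(886 - 938) - 13546) + 1 = (-4*(-106)*(-52) - 13546) + 1 = (-22048 - 13546) + 1 = -35594 + 1 = -35593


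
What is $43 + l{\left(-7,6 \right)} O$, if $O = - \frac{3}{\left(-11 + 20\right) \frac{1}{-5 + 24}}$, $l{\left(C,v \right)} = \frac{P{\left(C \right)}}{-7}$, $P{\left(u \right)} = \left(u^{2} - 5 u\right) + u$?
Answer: $\frac{338}{3} \approx 112.67$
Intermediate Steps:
$P{\left(u \right)} = u^{2} - 4 u$
$l{\left(C,v \right)} = - \frac{C \left(-4 + C\right)}{7}$ ($l{\left(C,v \right)} = \frac{C \left(-4 + C\right)}{-7} = C \left(-4 + C\right) \left(- \frac{1}{7}\right) = - \frac{C \left(-4 + C\right)}{7}$)
$O = - \frac{19}{3}$ ($O = - \frac{3}{9 \cdot \frac{1}{19}} = - \frac{3}{\frac{9}{19}} = \left(-3\right) \frac{19}{9} = - \frac{19}{3} \approx -6.3333$)
$43 + l{\left(-7,6 \right)} O = 43 + \frac{1}{7} \left(-7\right) \left(4 - -7\right) \left(- \frac{19}{3}\right) = 43 + \frac{1}{7} \left(-7\right) \left(4 + 7\right) \left(- \frac{19}{3}\right) = 43 + \frac{1}{7} \left(-7\right) 11 \left(- \frac{19}{3}\right) = 43 - - \frac{209}{3} = 43 + \frac{209}{3} = \frac{338}{3}$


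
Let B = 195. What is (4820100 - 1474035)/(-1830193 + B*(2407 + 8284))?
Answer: 3346065/254552 ≈ 13.145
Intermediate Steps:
(4820100 - 1474035)/(-1830193 + B*(2407 + 8284)) = (4820100 - 1474035)/(-1830193 + 195*(2407 + 8284)) = 3346065/(-1830193 + 195*10691) = 3346065/(-1830193 + 2084745) = 3346065/254552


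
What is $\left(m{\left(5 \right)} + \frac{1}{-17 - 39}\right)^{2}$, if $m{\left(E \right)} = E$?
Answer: $\frac{77841}{3136} \approx 24.822$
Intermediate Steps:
$\left(m{\left(5 \right)} + \frac{1}{-17 - 39}\right)^{2} = \left(5 + \frac{1}{-17 - 39}\right)^{2} = \left(5 + \frac{1}{-56}\right)^{2} = \left(5 - \frac{1}{56}\right)^{2} = \left(\frac{279}{56}\right)^{2} = \frac{77841}{3136}$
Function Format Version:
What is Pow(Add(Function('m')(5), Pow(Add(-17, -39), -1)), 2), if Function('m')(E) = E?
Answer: Rational(77841, 3136) ≈ 24.822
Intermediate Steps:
Pow(Add(Function('m')(5), Pow(Add(-17, -39), -1)), 2) = Pow(Add(5, Pow(Add(-17, -39), -1)), 2) = Pow(Add(5, Pow(-56, -1)), 2) = Pow(Add(5, Rational(-1, 56)), 2) = Pow(Rational(279, 56), 2) = Rational(77841, 3136)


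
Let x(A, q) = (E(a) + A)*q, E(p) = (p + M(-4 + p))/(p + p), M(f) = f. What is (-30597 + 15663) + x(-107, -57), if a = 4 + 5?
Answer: -26638/3 ≈ -8879.3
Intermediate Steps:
a = 9
E(p) = (-4 + 2*p)/(2*p) (E(p) = (p + (-4 + p))/(p + p) = (-4 + 2*p)/((2*p)) = (-4 + 2*p)*(1/(2*p)) = (-4 + 2*p)/(2*p))
x(A, q) = q*(7/9 + A) (x(A, q) = ((-2 + 9)/9 + A)*q = ((⅑)*7 + A)*q = (7/9 + A)*q = q*(7/9 + A))
(-30597 + 15663) + x(-107, -57) = (-30597 + 15663) + (⅑)*(-57)*(7 + 9*(-107)) = -14934 + (⅑)*(-57)*(7 - 963) = -14934 + (⅑)*(-57)*(-956) = -14934 + 18164/3 = -26638/3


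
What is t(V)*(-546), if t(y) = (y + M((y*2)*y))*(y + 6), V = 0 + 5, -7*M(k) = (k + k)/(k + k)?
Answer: -29172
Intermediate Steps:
M(k) = -⅐ (M(k) = -(k + k)/(7*(k + k)) = -2*k/(7*(2*k)) = -2*k*1/(2*k)/7 = -⅐*1 = -⅐)
V = 5
t(y) = (6 + y)*(-⅐ + y) (t(y) = (y - ⅐)*(y + 6) = (-⅐ + y)*(6 + y) = (6 + y)*(-⅐ + y))
t(V)*(-546) = (-6/7 + 5² + (41/7)*5)*(-546) = (-6/7 + 25 + 205/7)*(-546) = (374/7)*(-546) = -29172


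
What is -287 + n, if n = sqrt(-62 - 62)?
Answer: -287 + 2*I*sqrt(31) ≈ -287.0 + 11.136*I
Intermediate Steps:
n = 2*I*sqrt(31) (n = sqrt(-124) = 2*I*sqrt(31) ≈ 11.136*I)
-287 + n = -287 + 2*I*sqrt(31)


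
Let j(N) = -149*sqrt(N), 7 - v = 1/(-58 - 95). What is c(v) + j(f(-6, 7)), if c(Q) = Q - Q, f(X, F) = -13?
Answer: -149*I*sqrt(13) ≈ -537.23*I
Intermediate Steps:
v = 1072/153 (v = 7 - 1/(-58 - 95) = 7 - 1/(-153) = 7 - 1*(-1/153) = 7 + 1/153 = 1072/153 ≈ 7.0065)
c(Q) = 0
c(v) + j(f(-6, 7)) = 0 - 149*I*sqrt(13) = -149*I*sqrt(13)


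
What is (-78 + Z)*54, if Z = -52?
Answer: -7020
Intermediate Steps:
(-78 + Z)*54 = (-78 - 52)*54 = -130*54 = -7020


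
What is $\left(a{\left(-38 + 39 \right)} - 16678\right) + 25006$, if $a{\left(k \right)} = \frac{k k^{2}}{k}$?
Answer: $8329$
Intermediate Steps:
$a{\left(k \right)} = k^{2}$ ($a{\left(k \right)} = \frac{k^{3}}{k} = k^{2}$)
$\left(a{\left(-38 + 39 \right)} - 16678\right) + 25006 = \left(\left(-38 + 39\right)^{2} - 16678\right) + 25006 = \left(1^{2} - 16678\right) + 25006 = \left(1 - 16678\right) + 25006 = -16677 + 25006 = 8329$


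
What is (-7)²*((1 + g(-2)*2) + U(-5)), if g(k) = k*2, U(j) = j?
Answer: -588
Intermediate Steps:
g(k) = 2*k
(-7)²*((1 + g(-2)*2) + U(-5)) = (-7)²*((1 + (2*(-2))*2) - 5) = 49*((1 - 4*2) - 5) = 49*((1 - 8) - 5) = 49*(-7 - 5) = 49*(-12) = -588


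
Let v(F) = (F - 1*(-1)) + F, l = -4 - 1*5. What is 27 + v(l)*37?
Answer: -602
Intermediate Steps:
l = -9 (l = -4 - 5 = -9)
v(F) = 1 + 2*F (v(F) = (F + 1) + F = (1 + F) + F = 1 + 2*F)
27 + v(l)*37 = 27 + (1 + 2*(-9))*37 = 27 + (1 - 18)*37 = 27 - 17*37 = 27 - 629 = -602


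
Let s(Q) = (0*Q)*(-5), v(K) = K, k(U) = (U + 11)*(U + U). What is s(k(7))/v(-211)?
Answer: 0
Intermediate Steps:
k(U) = 2*U*(11 + U) (k(U) = (11 + U)*(2*U) = 2*U*(11 + U))
s(Q) = 0 (s(Q) = 0*(-5) = 0)
s(k(7))/v(-211) = 0/(-211) = 0*(-1/211) = 0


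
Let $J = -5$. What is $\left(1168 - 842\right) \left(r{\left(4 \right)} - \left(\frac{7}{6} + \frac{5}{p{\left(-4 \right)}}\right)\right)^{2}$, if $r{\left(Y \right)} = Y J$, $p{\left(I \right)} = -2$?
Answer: $\frac{1022336}{9} \approx 1.1359 \cdot 10^{5}$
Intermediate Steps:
$r{\left(Y \right)} = - 5 Y$ ($r{\left(Y \right)} = Y \left(-5\right) = - 5 Y$)
$\left(1168 - 842\right) \left(r{\left(4 \right)} - \left(\frac{7}{6} + \frac{5}{p{\left(-4 \right)}}\right)\right)^{2} = \left(1168 - 842\right) \left(\left(-5\right) 4 - \left(- \frac{5}{2} + \frac{7}{6}\right)\right)^{2} = 326 \left(-20 - - \frac{4}{3}\right)^{2} = 326 \left(-20 + \left(- \frac{7}{6} + \frac{5}{2}\right)\right)^{2} = 326 \left(-20 + \frac{4}{3}\right)^{2} = 326 \left(- \frac{56}{3}\right)^{2} = 326 \cdot \frac{3136}{9} = \frac{1022336}{9}$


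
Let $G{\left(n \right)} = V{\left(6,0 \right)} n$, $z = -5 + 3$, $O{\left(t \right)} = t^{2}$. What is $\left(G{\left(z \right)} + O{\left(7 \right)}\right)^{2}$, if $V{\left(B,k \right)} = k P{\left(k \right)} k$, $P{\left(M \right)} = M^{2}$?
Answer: $2401$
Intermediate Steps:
$z = -2$
$V{\left(B,k \right)} = k^{4}$ ($V{\left(B,k \right)} = k k^{2} k = k^{3} k = k^{4}$)
$G{\left(n \right)} = 0$ ($G{\left(n \right)} = 0^{4} n = 0 n = 0$)
$\left(G{\left(z \right)} + O{\left(7 \right)}\right)^{2} = \left(0 + 7^{2}\right)^{2} = \left(0 + 49\right)^{2} = 49^{2} = 2401$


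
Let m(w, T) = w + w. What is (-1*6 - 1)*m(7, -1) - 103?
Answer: -201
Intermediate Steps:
m(w, T) = 2*w
(-1*6 - 1)*m(7, -1) - 103 = (-1*6 - 1)*(2*7) - 103 = (-6 - 1)*14 - 103 = -7*14 - 103 = -98 - 103 = -201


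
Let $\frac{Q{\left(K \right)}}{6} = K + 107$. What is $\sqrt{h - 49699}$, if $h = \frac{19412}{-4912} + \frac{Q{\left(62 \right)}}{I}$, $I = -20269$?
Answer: $\frac{i \sqrt{7698108144721852011}}{12445166} \approx 222.94 i$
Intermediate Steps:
$Q{\left(K \right)} = 642 + 6 K$ ($Q{\left(K \right)} = 6 \left(K + 107\right) = 6 \left(107 + K\right) = 642 + 6 K$)
$h = - \frac{99610649}{24890332}$ ($h = \frac{19412}{-4912} + \frac{642 + 6 \cdot 62}{-20269} = 19412 \left(- \frac{1}{4912}\right) + \left(642 + 372\right) \left(- \frac{1}{20269}\right) = - \frac{4853}{1228} + 1014 \left(- \frac{1}{20269}\right) = - \frac{4853}{1228} - \frac{1014}{20269} = - \frac{99610649}{24890332} \approx -4.002$)
$\sqrt{h - 49699} = \sqrt{- \frac{99610649}{24890332} - 49699} = \sqrt{- \frac{1237124220717}{24890332}} = \frac{i \sqrt{7698108144721852011}}{12445166}$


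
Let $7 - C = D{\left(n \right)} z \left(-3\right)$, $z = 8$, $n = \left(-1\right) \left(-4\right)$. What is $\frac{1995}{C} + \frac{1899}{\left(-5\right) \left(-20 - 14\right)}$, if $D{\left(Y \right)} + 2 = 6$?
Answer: $\frac{534747}{17510} \approx 30.54$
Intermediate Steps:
$n = 4$
$D{\left(Y \right)} = 4$ ($D{\left(Y \right)} = -2 + 6 = 4$)
$C = 103$ ($C = 7 - 4 \cdot 8 \left(-3\right) = 7 - 32 \left(-3\right) = 7 - -96 = 7 + 96 = 103$)
$\frac{1995}{C} + \frac{1899}{\left(-5\right) \left(-20 - 14\right)} = \frac{1995}{103} + \frac{1899}{\left(-5\right) \left(-20 - 14\right)} = 1995 \cdot \frac{1}{103} + \frac{1899}{\left(-5\right) \left(-34\right)} = \frac{1995}{103} + \frac{1899}{170} = \frac{534747}{17510}$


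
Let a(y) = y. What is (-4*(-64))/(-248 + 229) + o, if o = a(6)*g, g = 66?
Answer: 7268/19 ≈ 382.53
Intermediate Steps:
o = 396 (o = 6*66 = 396)
(-4*(-64))/(-248 + 229) + o = (-4*(-64))/(-248 + 229) + 396 = 256/(-19) + 396 = 256*(-1/19) + 396 = -256/19 + 396 = 7268/19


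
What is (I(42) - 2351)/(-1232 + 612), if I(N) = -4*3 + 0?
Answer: 2363/620 ≈ 3.8113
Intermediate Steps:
I(N) = -12 (I(N) = -12 + 0 = -12)
(I(42) - 2351)/(-1232 + 612) = (-12 - 2351)/(-1232 + 612) = -2363/(-620) = -2363*(-1/620) = 2363/620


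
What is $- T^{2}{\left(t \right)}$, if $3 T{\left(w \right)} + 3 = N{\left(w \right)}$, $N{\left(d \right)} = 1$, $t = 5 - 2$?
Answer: $- \frac{4}{9} \approx -0.44444$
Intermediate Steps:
$t = 3$ ($t = 5 - 2 = 3$)
$T{\left(w \right)} = - \frac{2}{3}$ ($T{\left(w \right)} = -1 + \frac{1}{3} \cdot 1 = -1 + \frac{1}{3} = - \frac{2}{3}$)
$- T^{2}{\left(t \right)} = - \left(- \frac{2}{3}\right)^{2} = \left(-1\right) \frac{4}{9} = - \frac{4}{9}$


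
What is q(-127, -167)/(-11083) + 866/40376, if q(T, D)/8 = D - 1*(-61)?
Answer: 21918363/223743604 ≈ 0.097962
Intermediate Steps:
q(T, D) = 488 + 8*D (q(T, D) = 8*(D - 1*(-61)) = 8*(D + 61) = 8*(61 + D) = 488 + 8*D)
q(-127, -167)/(-11083) + 866/40376 = (488 + 8*(-167))/(-11083) + 866/40376 = (488 - 1336)*(-1/11083) + 866*(1/40376) = -848*(-1/11083) + 433/20188 = 848/11083 + 433/20188 = 21918363/223743604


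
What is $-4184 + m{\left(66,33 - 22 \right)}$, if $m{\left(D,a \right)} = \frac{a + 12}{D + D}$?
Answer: $- \frac{552265}{132} \approx -4183.8$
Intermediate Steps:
$m{\left(D,a \right)} = \frac{12 + a}{2 D}$
$-4184 + m{\left(66,33 - 22 \right)} = -4184 + \frac{12 + \left(33 - 22\right)}{2 \cdot 66} = -4184 + \frac{1}{2} \cdot \frac{1}{66} \left(12 + 11\right) = -4184 + \frac{1}{2} \cdot \frac{1}{66} \cdot 23 = -4184 + \frac{23}{132} = - \frac{552265}{132}$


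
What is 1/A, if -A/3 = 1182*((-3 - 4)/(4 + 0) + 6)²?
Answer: -8/512397 ≈ -1.5613e-5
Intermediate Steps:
A = -512397/8 (A = -3546*((-3 - 4)/(4 + 0) + 6)² = -3546*(-7/4 + 6)² = -3546*(17/4)² = -3546*289/16 = -3*170799/8 = -512397/8 ≈ -64050.)
1/A = 1/(-512397/8) = -8/512397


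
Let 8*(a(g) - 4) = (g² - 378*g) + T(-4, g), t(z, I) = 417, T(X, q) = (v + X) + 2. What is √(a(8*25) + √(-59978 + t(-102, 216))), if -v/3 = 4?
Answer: √(-17791 + 4*I*√59561)/2 ≈ 1.829 + 66.717*I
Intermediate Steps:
v = -12 (v = -3*4 = -12)
T(X, q) = -10 + X (T(X, q) = (-12 + X) + 2 = -10 + X)
a(g) = 9/4 - 189*g/4 + g²/8 (a(g) = 4 + ((g² - 378*g) + (-10 - 4))/8 = 4 + ((g² - 378*g) - 14)/8 = 4 + (-14 + g² - 378*g)/8 = 4 + (-7/4 - 189*g/4 + g²/8) = 9/4 - 189*g/4 + g²/8)
√(a(8*25) + √(-59978 + t(-102, 216))) = √((9/4 - 378*25 + (8*25)²/8) + √(-59978 + 417)) = √((9/4 - 189/4*200 + (⅛)*200²) + √(-59561)) = √((9/4 - 9450 + (⅛)*40000) + I*√59561) = √((9/4 - 9450 + 5000) + I*√59561) = √(-17791/4 + I*√59561)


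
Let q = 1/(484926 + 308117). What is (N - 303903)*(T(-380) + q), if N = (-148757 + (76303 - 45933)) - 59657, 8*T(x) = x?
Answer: 36309445034601/1586086 ≈ 2.2892e+7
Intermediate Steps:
T(x) = x/8
q = 1/793043 ≈ 1.2610e-6
N = -178044 (N = (-148757 + 30370) - 59657 = -118387 - 59657 = -178044)
(N - 303903)*(T(-380) + q) = (-178044 - 303903)*((1/8)*(-380) + 1/793043) = -481947*(-95/2 + 1/793043) = -481947*(-75339083/1586086) = 36309445034601/1586086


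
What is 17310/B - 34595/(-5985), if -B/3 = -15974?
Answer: 8387914/1365777 ≈ 6.1415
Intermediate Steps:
B = 47922 (B = -3*(-15974) = 47922)
17310/B - 34595/(-5985) = 17310/47922 - 34595/(-5985) = 17310*(1/47922) - 34595*(-1/5985) = 2885/7987 + 6919/1197 = 8387914/1365777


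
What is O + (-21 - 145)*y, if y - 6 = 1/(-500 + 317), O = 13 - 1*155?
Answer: -208088/183 ≈ -1137.1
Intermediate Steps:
O = -142 (O = 13 - 155 = -142)
y = 1097/183 (y = 6 + 1/(-500 + 317) = 6 + 1/(-183) = 6 - 1/183 = 1097/183 ≈ 5.9945)
O + (-21 - 145)*y = -142 + (-21 - 145)*(1097/183) = -142 - 166*1097/183 = -142 - 182102/183 = -208088/183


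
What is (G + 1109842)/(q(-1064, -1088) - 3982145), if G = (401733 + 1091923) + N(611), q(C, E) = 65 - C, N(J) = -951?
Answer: -2602547/3981016 ≈ -0.65374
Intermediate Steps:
G = 1492705 (G = (401733 + 1091923) - 951 = 1493656 - 951 = 1492705)
(G + 1109842)/(q(-1064, -1088) - 3982145) = (1492705 + 1109842)/((65 - 1*(-1064)) - 3982145) = 2602547/((65 + 1064) - 3982145) = 2602547/(1129 - 3982145) = 2602547/(-3981016) = 2602547*(-1/3981016) = -2602547/3981016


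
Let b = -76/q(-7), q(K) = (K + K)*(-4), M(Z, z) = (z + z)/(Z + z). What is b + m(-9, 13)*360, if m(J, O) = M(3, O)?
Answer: 8171/14 ≈ 583.64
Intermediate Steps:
M(Z, z) = 2*z/(Z + z) (M(Z, z) = (2*z)/(Z + z) = 2*z/(Z + z))
q(K) = -8*K (q(K) = (2*K)*(-4) = -8*K)
b = -19/14 (b = -76/((-8*(-7))) = -76/56 = -76*1/56 = -19/14 ≈ -1.3571)
m(J, O) = 2*O/(3 + O)
b + m(-9, 13)*360 = -19/14 + (2*13/(3 + 13))*360 = -19/14 + (2*13/16)*360 = -19/14 + (2*13*(1/16))*360 = -19/14 + (13/8)*360 = -19/14 + 585 = 8171/14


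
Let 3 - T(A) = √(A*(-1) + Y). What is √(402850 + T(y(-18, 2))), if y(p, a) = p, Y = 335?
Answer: √(402853 - √353) ≈ 634.69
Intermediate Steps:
T(A) = 3 - √(335 - A) (T(A) = 3 - √(A*(-1) + 335) = 3 - √(-A + 335) = 3 - √(335 - A))
√(402850 + T(y(-18, 2))) = √(402850 + (3 - √(335 - 1*(-18)))) = √(402850 + (3 - √(335 + 18))) = √(402850 + (3 - √353)) = √(402853 - √353)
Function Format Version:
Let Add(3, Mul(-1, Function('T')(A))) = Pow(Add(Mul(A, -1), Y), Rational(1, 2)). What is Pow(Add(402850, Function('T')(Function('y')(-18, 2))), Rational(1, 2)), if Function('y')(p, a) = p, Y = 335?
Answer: Pow(Add(402853, Mul(-1, Pow(353, Rational(1, 2)))), Rational(1, 2)) ≈ 634.69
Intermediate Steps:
Function('T')(A) = Add(3, Mul(-1, Pow(Add(335, Mul(-1, A)), Rational(1, 2)))) (Function('T')(A) = Add(3, Mul(-1, Pow(Add(Mul(A, -1), 335), Rational(1, 2)))) = Add(3, Mul(-1, Pow(Add(Mul(-1, A), 335), Rational(1, 2)))) = Add(3, Mul(-1, Pow(Add(335, Mul(-1, A)), Rational(1, 2)))))
Pow(Add(402850, Function('T')(Function('y')(-18, 2))), Rational(1, 2)) = Pow(Add(402850, Add(3, Mul(-1, Pow(Add(335, Mul(-1, -18)), Rational(1, 2))))), Rational(1, 2)) = Pow(Add(402850, Add(3, Mul(-1, Pow(Add(335, 18), Rational(1, 2))))), Rational(1, 2)) = Pow(Add(402850, Add(3, Mul(-1, Pow(353, Rational(1, 2))))), Rational(1, 2)) = Pow(Add(402853, Mul(-1, Pow(353, Rational(1, 2)))), Rational(1, 2))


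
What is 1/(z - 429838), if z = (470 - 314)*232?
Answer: -1/393646 ≈ -2.5404e-6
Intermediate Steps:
z = 36192 (z = 156*232 = 36192)
1/(z - 429838) = 1/(36192 - 429838) = 1/(-393646) = -1/393646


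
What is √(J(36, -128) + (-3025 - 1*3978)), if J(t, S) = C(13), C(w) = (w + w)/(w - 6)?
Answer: I*√342965/7 ≈ 83.662*I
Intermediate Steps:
C(w) = 2*w/(-6 + w) (C(w) = (2*w)/(-6 + w) = 2*w/(-6 + w))
J(t, S) = 26/7 (J(t, S) = 2*13/(-6 + 13) = 2*13/7 = 2*13*(⅐) = 26/7)
√(J(36, -128) + (-3025 - 1*3978)) = √(26/7 + (-3025 - 1*3978)) = √(26/7 + (-3025 - 3978)) = √(26/7 - 7003) = √(-48995/7) = I*√342965/7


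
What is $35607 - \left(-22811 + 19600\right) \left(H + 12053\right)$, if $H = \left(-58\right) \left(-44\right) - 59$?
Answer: $46742813$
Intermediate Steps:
$H = 2493$ ($H = 2552 - 59 = 2493$)
$35607 - \left(-22811 + 19600\right) \left(H + 12053\right) = 35607 - \left(-22811 + 19600\right) \left(2493 + 12053\right) = 35607 - \left(-3211\right) 14546 = 35607 - -46707206 = 35607 + 46707206 = 46742813$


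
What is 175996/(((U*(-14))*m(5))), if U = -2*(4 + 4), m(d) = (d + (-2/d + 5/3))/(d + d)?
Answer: 3299925/2632 ≈ 1253.8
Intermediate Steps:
m(d) = (5/3 + d - 2/d)/(2*d) (m(d) = (d + (-2/d + 5*(1/3)))/((2*d)) = (d + (-2/d + 5/3))*(1/(2*d)) = (d + (5/3 - 2/d))*(1/(2*d)) = (5/3 + d - 2/d)*(1/(2*d)) = (5/3 + d - 2/d)/(2*d))
U = -16 (U = -2*8 = -16)
175996/(((U*(-14))*m(5))) = 175996/(((-16*(-14))*(1/2 - 1/5**2 + (5/6)/5))) = 175996/((224*(1/2 - 1*1/25 + (5/6)*(1/5)))) = 175996/((224*(1/2 - 1/25 + 1/6))) = 175996/((224*(47/75))) = 175996/(10528/75) = 175996*(75/10528) = 3299925/2632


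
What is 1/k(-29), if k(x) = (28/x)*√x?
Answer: I*√29/28 ≈ 0.19233*I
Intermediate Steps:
k(x) = 28/√x
1/k(-29) = 1/(28/√(-29)) = 1/(28*(-I*√29/29)) = 1/(-28*I*√29/29) = I*√29/28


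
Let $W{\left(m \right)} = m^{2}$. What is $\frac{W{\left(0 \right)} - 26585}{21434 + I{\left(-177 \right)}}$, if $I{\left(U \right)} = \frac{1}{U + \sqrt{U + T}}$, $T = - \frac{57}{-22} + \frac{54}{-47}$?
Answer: $- \frac{9281191029968520}{7482903757473619} - \frac{26585 i \sqrt{187698918}}{14965807514947238} \approx -1.2403 - 2.4337 \cdot 10^{-8} i$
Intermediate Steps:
$T = \frac{1491}{1034}$ ($T = \left(-57\right) \left(- \frac{1}{22}\right) + 54 \left(- \frac{1}{47}\right) = \frac{57}{22} - \frac{54}{47} = \frac{1491}{1034} \approx 1.442$)
$I{\left(U \right)} = \frac{1}{U + \sqrt{\frac{1491}{1034} + U}}$ ($I{\left(U \right)} = \frac{1}{U + \sqrt{U + \frac{1491}{1034}}} = \frac{1}{U + \sqrt{\frac{1491}{1034} + U}}$)
$\frac{W{\left(0 \right)} - 26585}{21434 + I{\left(-177 \right)}} = \frac{0^{2} - 26585}{21434 + \frac{1034}{1034 \left(-177\right) + \sqrt{1034} \sqrt{1491 + 1034 \left(-177\right)}}} = \frac{0 - 26585}{21434 + \frac{1034}{-183018 + \sqrt{1034} \sqrt{1491 - 183018}}} = - \frac{26585}{21434 + \frac{1034}{-183018 + \sqrt{1034} \sqrt{-181527}}} = - \frac{26585}{21434 + \frac{1034}{-183018 + \sqrt{1034} i \sqrt{181527}}} = - \frac{26585}{21434 + \frac{1034}{-183018 + i \sqrt{187698918}}}$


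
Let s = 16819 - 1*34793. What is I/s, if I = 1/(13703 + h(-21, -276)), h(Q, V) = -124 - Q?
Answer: -1/244446400 ≈ -4.0909e-9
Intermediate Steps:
s = -17974 (s = 16819 - 34793 = -17974)
I = 1/13600 (I = 1/(13703 + (-124 - 1*(-21))) = 1/(13703 + (-124 + 21)) = 1/(13703 - 103) = 1/13600 ≈ 7.3529e-5)
I/s = (1/13600)/(-17974) = (1/13600)*(-1/17974) = -1/244446400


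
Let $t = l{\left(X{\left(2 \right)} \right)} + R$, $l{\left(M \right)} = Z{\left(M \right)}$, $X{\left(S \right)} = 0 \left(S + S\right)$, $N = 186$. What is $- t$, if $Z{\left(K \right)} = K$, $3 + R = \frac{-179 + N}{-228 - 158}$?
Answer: $\frac{1165}{386} \approx 3.0181$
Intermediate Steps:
$R = - \frac{1165}{386}$ ($R = -3 + \frac{-179 + 186}{-228 - 158} = -3 + \frac{7}{-386} = -3 + 7 \left(- \frac{1}{386}\right) = -3 - \frac{7}{386} = - \frac{1165}{386} \approx -3.0181$)
$X{\left(S \right)} = 0$ ($X{\left(S \right)} = 0 \cdot 2 S = 0$)
$l{\left(M \right)} = M$
$t = - \frac{1165}{386}$ ($t = 0 - \frac{1165}{386} = - \frac{1165}{386} \approx -3.0181$)
$- t = \left(-1\right) \left(- \frac{1165}{386}\right) = \frac{1165}{386}$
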